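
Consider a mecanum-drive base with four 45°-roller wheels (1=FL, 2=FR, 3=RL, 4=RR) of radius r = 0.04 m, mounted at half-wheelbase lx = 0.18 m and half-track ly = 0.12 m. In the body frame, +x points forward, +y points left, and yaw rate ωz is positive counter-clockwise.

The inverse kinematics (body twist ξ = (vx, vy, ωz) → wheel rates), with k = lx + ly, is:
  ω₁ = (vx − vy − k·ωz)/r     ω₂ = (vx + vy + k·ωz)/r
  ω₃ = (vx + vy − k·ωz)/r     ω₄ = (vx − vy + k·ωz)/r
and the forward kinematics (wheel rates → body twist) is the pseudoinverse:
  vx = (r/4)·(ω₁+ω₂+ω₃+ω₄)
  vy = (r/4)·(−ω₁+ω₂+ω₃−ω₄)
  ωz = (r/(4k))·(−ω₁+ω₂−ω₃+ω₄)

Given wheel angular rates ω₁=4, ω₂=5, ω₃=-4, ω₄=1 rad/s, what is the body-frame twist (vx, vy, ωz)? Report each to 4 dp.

(0.0600, -0.0400, 0.2000)

k = lx + ly = 0.18 + 0.12 = 0.3000
ω₁+ω₂+ω₃+ω₄ = 6.0000  →  vx = (0.04/4)·6.0000 = 0.0600
−ω₁+ω₂+ω₃−ω₄ = -4.0000  →  vy = (0.04/4)·-4.0000 = -0.0400
−ω₁+ω₂−ω₃+ω₄ = 6.0000  →  ωz = (0.04/1.2000)·6.0000 = 0.2000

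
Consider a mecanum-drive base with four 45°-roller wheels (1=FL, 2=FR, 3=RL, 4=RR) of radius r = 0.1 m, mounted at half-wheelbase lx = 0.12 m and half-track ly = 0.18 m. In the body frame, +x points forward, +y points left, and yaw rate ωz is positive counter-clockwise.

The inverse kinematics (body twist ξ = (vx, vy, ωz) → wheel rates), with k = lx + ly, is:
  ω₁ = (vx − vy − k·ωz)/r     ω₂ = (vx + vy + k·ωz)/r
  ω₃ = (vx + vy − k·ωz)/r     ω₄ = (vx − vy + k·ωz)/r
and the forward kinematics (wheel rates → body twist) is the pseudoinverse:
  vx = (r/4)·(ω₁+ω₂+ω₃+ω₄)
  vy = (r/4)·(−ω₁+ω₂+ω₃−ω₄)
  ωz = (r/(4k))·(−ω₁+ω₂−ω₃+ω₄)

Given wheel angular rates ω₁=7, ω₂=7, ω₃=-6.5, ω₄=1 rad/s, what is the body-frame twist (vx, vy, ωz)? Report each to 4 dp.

(0.2125, -0.1875, 0.6250)

k = lx + ly = 0.12 + 0.18 = 0.3000
ω₁+ω₂+ω₃+ω₄ = 8.5000  →  vx = (0.1/4)·8.5000 = 0.2125
−ω₁+ω₂+ω₃−ω₄ = -7.5000  →  vy = (0.1/4)·-7.5000 = -0.1875
−ω₁+ω₂−ω₃+ω₄ = 7.5000  →  ωz = (0.1/1.2000)·7.5000 = 0.6250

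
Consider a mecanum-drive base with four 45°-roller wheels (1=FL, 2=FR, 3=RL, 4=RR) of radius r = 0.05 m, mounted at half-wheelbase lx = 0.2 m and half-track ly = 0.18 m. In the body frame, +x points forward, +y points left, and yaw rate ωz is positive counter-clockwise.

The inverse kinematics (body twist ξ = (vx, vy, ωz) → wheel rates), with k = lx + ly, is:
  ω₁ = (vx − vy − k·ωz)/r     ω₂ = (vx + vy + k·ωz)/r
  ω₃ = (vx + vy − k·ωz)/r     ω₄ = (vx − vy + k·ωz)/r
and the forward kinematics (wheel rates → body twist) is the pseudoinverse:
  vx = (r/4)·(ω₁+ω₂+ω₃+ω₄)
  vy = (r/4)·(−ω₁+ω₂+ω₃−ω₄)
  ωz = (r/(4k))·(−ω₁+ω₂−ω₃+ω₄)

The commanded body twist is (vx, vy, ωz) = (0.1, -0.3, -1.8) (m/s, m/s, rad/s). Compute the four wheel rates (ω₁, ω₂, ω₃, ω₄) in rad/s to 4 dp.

(21.6800, -17.6800, 9.6800, -5.6800)

k = lx + ly = 0.2 + 0.18 = 0.3800;  k·ωz = 0.3800·-1.8 = -0.6840
ω₁ (FL) = (vx − vy − k·ωz)/r = 1.0840/0.05 = 21.6800
ω₂ (FR) = (vx + vy + k·ωz)/r = -0.8840/0.05 = -17.6800
ω₃ (RL) = (vx + vy − k·ωz)/r = 0.4840/0.05 = 9.6800
ω₄ (RR) = (vx − vy + k·ωz)/r = -0.2840/0.05 = -5.6800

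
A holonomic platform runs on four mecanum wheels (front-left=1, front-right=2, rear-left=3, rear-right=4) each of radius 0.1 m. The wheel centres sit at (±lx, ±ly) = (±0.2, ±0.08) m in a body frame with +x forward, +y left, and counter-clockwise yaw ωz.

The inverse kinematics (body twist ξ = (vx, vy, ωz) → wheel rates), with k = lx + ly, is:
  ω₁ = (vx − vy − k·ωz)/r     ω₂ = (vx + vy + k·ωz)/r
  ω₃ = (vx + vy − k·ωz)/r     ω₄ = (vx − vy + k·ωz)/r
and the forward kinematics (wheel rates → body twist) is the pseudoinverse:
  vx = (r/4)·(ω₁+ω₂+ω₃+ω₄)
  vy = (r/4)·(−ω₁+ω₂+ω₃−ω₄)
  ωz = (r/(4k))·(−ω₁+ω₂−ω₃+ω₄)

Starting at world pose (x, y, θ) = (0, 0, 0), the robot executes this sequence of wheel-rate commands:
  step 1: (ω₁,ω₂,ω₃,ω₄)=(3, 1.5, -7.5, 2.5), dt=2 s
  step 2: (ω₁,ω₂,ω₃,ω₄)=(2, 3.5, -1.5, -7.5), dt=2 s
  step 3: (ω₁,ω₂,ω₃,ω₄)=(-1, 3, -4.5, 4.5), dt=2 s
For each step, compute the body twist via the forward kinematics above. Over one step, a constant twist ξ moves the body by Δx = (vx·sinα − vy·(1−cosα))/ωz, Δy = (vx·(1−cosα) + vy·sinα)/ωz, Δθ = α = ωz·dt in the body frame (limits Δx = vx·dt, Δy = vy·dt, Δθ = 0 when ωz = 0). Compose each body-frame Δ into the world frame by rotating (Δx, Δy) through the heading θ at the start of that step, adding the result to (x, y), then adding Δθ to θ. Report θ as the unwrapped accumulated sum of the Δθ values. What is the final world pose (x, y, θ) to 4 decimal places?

step 1: ξ=(vx,vy,ωz)=(-0.0125, -0.2875, 0.7589), dt=2.0 → body Δ=(0.3423, -0.3939, 1.5179) → world pose (0.3423, -0.3939, 1.5179)
step 2: ξ=(vx,vy,ωz)=(-0.0875, 0.1875, -0.4018), dt=2.0 → body Δ=(-0.0140, 0.4025, -0.8036) → world pose (-0.0604, -0.3866, 0.7143)
step 3: ξ=(vx,vy,ωz)=(0.0500, -0.1250, 1.1607), dt=2.0 → body Δ=(0.2126, -0.0063, 2.3214) → world pose (0.1044, -0.2521, 3.0357)

(0.1044, -0.2521, 3.0357)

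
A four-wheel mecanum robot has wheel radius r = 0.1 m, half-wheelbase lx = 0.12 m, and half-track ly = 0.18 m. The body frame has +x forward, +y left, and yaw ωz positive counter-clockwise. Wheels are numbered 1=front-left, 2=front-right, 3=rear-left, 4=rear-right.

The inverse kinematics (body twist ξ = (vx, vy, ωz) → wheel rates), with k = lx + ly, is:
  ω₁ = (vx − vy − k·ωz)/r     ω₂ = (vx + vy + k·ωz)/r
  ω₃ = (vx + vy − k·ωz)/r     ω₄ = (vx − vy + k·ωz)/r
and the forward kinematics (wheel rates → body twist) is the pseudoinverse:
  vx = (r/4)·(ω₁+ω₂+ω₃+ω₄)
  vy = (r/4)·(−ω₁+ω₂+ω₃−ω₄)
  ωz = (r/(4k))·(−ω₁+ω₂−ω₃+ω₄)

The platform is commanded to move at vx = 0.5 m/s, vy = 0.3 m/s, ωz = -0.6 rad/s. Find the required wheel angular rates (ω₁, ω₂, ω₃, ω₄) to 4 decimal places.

(3.8000, 6.2000, 9.8000, 0.2000)

k = lx + ly = 0.12 + 0.18 = 0.3000;  k·ωz = 0.3000·-0.6 = -0.1800
ω₁ (FL) = (vx − vy − k·ωz)/r = 0.3800/0.1 = 3.8000
ω₂ (FR) = (vx + vy + k·ωz)/r = 0.6200/0.1 = 6.2000
ω₃ (RL) = (vx + vy − k·ωz)/r = 0.9800/0.1 = 9.8000
ω₄ (RR) = (vx − vy + k·ωz)/r = 0.0200/0.1 = 0.2000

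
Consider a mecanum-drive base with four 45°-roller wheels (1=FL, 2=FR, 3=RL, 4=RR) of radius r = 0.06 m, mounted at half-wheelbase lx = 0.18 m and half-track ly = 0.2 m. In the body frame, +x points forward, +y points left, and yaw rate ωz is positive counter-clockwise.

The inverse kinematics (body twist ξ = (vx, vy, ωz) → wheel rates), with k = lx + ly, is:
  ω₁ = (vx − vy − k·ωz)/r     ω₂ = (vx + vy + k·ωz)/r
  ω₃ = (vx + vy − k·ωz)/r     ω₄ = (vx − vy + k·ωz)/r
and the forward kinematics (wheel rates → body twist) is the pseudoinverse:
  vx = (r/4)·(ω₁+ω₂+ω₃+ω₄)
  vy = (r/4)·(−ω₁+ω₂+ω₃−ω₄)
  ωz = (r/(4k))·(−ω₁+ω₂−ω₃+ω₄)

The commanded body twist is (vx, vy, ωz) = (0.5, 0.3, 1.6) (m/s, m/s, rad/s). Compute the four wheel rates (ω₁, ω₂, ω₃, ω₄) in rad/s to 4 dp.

(-6.8000, 23.4667, 3.2000, 13.4667)

k = lx + ly = 0.18 + 0.2 = 0.3800;  k·ωz = 0.3800·1.6 = 0.6080
ω₁ (FL) = (vx − vy − k·ωz)/r = -0.4080/0.06 = -6.8000
ω₂ (FR) = (vx + vy + k·ωz)/r = 1.4080/0.06 = 23.4667
ω₃ (RL) = (vx + vy − k·ωz)/r = 0.1920/0.06 = 3.2000
ω₄ (RR) = (vx − vy + k·ωz)/r = 0.8080/0.06 = 13.4667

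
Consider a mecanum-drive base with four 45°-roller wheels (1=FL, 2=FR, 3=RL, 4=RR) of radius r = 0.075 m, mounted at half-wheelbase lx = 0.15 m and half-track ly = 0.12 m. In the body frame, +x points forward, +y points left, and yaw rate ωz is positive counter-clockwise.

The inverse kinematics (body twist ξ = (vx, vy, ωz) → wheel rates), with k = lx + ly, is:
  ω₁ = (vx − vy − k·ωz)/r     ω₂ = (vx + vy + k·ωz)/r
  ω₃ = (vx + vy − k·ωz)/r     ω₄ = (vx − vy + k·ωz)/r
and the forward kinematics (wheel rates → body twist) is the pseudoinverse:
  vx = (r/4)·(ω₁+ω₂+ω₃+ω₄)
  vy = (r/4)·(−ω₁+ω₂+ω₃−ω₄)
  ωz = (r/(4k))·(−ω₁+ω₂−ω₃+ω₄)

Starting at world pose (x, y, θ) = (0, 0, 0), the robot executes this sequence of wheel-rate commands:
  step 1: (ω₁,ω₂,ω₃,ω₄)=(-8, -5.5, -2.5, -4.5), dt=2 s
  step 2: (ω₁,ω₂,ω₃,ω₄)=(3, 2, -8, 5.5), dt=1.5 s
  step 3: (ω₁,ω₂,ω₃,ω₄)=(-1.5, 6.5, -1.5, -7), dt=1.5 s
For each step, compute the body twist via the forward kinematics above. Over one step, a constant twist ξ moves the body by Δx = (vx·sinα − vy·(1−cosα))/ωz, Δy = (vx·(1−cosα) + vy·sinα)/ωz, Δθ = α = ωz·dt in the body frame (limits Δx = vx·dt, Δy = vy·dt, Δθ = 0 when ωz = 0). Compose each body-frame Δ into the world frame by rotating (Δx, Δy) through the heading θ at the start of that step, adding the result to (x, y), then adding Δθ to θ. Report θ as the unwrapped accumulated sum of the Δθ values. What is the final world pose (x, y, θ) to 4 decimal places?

(-0.8588, -0.1720, 1.6319)

step 1: ξ=(vx,vy,ωz)=(-0.3844, 0.0844, 0.0347), dt=2.0 → body Δ=(-0.7740, 0.1419, 0.0694) → world pose (-0.7740, 0.1419, 0.0694)
step 2: ξ=(vx,vy,ωz)=(0.0469, -0.2719, 0.8681), dt=1.5 → body Δ=(0.2821, -0.2623, 1.3021) → world pose (-0.4744, -0.1002, 1.3715)
step 3: ξ=(vx,vy,ωz)=(-0.0656, 0.2531, 0.1736), dt=1.5 → body Δ=(-0.1465, 0.3627, 0.2604) → world pose (-0.8588, -0.1720, 1.6319)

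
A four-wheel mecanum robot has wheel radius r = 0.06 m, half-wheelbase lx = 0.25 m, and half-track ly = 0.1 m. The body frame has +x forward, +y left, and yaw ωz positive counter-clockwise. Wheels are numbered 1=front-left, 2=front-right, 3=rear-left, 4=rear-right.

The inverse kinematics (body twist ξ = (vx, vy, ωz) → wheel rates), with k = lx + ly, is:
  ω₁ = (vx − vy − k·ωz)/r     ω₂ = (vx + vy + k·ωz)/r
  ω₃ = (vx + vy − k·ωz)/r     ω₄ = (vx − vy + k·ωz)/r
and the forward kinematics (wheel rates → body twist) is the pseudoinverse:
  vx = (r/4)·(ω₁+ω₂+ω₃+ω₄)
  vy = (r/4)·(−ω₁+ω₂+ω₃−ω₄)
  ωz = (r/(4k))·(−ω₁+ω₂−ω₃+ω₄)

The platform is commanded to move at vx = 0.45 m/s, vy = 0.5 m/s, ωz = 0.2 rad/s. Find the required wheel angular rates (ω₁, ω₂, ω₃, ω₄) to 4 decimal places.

k = lx + ly = 0.25 + 0.1 = 0.3500;  k·ωz = 0.3500·0.2 = 0.0700
ω₁ (FL) = (vx − vy − k·ωz)/r = -0.1200/0.06 = -2.0000
ω₂ (FR) = (vx + vy + k·ωz)/r = 1.0200/0.06 = 17.0000
ω₃ (RL) = (vx + vy − k·ωz)/r = 0.8800/0.06 = 14.6667
ω₄ (RR) = (vx − vy + k·ωz)/r = 0.0200/0.06 = 0.3333

(-2.0000, 17.0000, 14.6667, 0.3333)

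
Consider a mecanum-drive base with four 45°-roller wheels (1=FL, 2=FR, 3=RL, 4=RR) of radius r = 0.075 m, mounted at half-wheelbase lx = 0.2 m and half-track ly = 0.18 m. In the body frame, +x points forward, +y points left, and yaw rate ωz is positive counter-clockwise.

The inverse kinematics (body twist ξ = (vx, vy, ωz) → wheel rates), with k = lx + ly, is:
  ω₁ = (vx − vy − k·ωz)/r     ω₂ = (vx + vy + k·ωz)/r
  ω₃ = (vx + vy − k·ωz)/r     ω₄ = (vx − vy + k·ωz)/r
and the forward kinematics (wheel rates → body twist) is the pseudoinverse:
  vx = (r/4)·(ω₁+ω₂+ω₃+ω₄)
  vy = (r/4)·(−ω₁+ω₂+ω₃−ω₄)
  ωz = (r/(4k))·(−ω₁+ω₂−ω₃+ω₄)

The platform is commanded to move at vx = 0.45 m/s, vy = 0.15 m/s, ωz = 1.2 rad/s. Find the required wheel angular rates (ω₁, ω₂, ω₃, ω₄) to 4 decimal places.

k = lx + ly = 0.2 + 0.18 = 0.3800;  k·ωz = 0.3800·1.2 = 0.4560
ω₁ (FL) = (vx − vy − k·ωz)/r = -0.1560/0.075 = -2.0800
ω₂ (FR) = (vx + vy + k·ωz)/r = 1.0560/0.075 = 14.0800
ω₃ (RL) = (vx + vy − k·ωz)/r = 0.1440/0.075 = 1.9200
ω₄ (RR) = (vx − vy + k·ωz)/r = 0.7560/0.075 = 10.0800

(-2.0800, 14.0800, 1.9200, 10.0800)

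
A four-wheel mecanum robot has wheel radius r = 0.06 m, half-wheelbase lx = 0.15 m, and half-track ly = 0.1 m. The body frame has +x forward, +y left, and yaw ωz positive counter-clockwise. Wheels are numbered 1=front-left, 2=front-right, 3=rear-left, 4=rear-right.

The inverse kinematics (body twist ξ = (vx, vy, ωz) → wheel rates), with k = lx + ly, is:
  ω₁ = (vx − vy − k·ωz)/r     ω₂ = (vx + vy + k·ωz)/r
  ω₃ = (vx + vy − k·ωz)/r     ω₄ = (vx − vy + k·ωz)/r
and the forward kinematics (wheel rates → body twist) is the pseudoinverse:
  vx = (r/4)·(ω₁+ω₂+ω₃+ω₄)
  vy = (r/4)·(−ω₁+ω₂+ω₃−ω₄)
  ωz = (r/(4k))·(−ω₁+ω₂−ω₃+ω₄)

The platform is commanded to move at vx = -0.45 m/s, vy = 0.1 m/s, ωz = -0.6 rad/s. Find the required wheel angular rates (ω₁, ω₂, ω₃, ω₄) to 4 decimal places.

(-6.6667, -8.3333, -3.3333, -11.6667)

k = lx + ly = 0.15 + 0.1 = 0.2500;  k·ωz = 0.2500·-0.6 = -0.1500
ω₁ (FL) = (vx − vy − k·ωz)/r = -0.4000/0.06 = -6.6667
ω₂ (FR) = (vx + vy + k·ωz)/r = -0.5000/0.06 = -8.3333
ω₃ (RL) = (vx + vy − k·ωz)/r = -0.2000/0.06 = -3.3333
ω₄ (RR) = (vx − vy + k·ωz)/r = -0.7000/0.06 = -11.6667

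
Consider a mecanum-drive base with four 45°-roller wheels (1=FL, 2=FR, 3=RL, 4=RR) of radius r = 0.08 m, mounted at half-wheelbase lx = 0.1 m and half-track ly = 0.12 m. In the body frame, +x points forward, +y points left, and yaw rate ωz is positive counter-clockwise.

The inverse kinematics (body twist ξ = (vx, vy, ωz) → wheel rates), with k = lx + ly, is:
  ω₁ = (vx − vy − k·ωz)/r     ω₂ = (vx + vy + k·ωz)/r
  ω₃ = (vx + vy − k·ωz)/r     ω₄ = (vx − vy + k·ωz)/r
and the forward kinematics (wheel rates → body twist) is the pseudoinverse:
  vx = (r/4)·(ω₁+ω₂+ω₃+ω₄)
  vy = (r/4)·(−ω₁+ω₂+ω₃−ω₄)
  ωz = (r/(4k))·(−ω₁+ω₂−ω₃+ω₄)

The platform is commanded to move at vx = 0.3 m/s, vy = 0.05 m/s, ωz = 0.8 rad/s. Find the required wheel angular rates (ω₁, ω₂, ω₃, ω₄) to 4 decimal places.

(0.9250, 6.5750, 2.1750, 5.3250)

k = lx + ly = 0.1 + 0.12 = 0.2200;  k·ωz = 0.2200·0.8 = 0.1760
ω₁ (FL) = (vx − vy − k·ωz)/r = 0.0740/0.08 = 0.9250
ω₂ (FR) = (vx + vy + k·ωz)/r = 0.5260/0.08 = 6.5750
ω₃ (RL) = (vx + vy − k·ωz)/r = 0.1740/0.08 = 2.1750
ω₄ (RR) = (vx − vy + k·ωz)/r = 0.4260/0.08 = 5.3250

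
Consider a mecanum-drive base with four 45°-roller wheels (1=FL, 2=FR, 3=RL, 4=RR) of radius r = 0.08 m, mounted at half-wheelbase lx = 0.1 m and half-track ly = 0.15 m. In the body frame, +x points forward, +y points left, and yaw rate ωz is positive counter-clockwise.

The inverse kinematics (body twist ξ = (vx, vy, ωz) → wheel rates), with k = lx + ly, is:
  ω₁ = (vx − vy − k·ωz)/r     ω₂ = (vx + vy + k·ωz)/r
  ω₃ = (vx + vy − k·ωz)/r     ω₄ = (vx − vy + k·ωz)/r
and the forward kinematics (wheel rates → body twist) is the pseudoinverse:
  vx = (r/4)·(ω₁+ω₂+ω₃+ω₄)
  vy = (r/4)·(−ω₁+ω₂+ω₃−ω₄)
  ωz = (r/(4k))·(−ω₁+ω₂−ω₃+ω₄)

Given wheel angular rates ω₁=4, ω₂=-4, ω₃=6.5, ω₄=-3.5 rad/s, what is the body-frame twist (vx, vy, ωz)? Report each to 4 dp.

(0.0600, 0.0400, -1.4400)

k = lx + ly = 0.1 + 0.15 = 0.2500
ω₁+ω₂+ω₃+ω₄ = 3.0000  →  vx = (0.08/4)·3.0000 = 0.0600
−ω₁+ω₂+ω₃−ω₄ = 2.0000  →  vy = (0.08/4)·2.0000 = 0.0400
−ω₁+ω₂−ω₃+ω₄ = -18.0000  →  ωz = (0.08/1.0000)·-18.0000 = -1.4400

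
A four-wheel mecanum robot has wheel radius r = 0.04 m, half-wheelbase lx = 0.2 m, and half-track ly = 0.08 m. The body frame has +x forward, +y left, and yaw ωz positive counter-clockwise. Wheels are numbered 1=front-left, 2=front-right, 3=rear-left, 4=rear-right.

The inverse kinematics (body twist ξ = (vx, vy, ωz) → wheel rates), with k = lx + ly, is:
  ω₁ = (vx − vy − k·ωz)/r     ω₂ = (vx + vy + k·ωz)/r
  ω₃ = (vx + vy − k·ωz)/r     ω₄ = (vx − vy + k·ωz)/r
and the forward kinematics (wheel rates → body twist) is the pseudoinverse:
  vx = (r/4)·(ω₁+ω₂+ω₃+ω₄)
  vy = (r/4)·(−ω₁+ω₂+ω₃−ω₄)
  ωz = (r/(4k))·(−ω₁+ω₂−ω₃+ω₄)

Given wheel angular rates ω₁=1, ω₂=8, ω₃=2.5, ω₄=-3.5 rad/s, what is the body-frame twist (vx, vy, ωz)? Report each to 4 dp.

(0.0800, 0.1300, 0.0357)

k = lx + ly = 0.2 + 0.08 = 0.2800
ω₁+ω₂+ω₃+ω₄ = 8.0000  →  vx = (0.04/4)·8.0000 = 0.0800
−ω₁+ω₂+ω₃−ω₄ = 13.0000  →  vy = (0.04/4)·13.0000 = 0.1300
−ω₁+ω₂−ω₃+ω₄ = 1.0000  →  ωz = (0.04/1.1200)·1.0000 = 0.0357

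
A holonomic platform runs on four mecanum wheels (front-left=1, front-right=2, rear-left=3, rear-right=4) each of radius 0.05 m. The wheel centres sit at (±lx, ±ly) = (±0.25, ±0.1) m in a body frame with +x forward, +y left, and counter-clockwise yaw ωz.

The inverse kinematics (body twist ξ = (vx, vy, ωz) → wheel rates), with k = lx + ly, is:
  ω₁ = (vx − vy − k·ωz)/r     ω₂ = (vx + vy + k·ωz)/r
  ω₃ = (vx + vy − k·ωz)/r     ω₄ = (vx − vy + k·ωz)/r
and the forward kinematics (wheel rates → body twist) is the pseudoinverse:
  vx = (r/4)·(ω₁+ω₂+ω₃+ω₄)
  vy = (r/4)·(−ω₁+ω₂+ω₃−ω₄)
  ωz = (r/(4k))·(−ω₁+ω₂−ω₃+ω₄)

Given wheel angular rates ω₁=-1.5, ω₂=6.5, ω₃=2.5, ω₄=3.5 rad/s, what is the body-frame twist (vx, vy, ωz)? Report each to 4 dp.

k = lx + ly = 0.25 + 0.1 = 0.3500
ω₁+ω₂+ω₃+ω₄ = 11.0000  →  vx = (0.05/4)·11.0000 = 0.1375
−ω₁+ω₂+ω₃−ω₄ = 7.0000  →  vy = (0.05/4)·7.0000 = 0.0875
−ω₁+ω₂−ω₃+ω₄ = 9.0000  →  ωz = (0.05/1.4000)·9.0000 = 0.3214

(0.1375, 0.0875, 0.3214)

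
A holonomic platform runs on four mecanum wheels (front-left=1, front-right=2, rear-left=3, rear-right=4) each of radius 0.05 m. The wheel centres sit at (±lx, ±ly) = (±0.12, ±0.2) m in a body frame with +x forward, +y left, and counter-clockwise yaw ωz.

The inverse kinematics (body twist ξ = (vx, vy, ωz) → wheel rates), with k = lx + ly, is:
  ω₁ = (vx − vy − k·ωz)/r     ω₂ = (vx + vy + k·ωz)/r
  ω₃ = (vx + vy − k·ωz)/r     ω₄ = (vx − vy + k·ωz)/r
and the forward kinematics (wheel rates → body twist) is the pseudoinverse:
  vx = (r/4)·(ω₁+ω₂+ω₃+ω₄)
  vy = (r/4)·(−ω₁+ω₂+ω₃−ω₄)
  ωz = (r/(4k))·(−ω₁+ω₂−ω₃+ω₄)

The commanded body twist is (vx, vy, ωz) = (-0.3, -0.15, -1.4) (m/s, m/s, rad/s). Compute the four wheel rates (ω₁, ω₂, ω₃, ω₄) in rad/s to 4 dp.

k = lx + ly = 0.12 + 0.2 = 0.3200;  k·ωz = 0.3200·-1.4 = -0.4480
ω₁ (FL) = (vx − vy − k·ωz)/r = 0.2980/0.05 = 5.9600
ω₂ (FR) = (vx + vy + k·ωz)/r = -0.8980/0.05 = -17.9600
ω₃ (RL) = (vx + vy − k·ωz)/r = -0.0020/0.05 = -0.0400
ω₄ (RR) = (vx − vy + k·ωz)/r = -0.5980/0.05 = -11.9600

(5.9600, -17.9600, -0.0400, -11.9600)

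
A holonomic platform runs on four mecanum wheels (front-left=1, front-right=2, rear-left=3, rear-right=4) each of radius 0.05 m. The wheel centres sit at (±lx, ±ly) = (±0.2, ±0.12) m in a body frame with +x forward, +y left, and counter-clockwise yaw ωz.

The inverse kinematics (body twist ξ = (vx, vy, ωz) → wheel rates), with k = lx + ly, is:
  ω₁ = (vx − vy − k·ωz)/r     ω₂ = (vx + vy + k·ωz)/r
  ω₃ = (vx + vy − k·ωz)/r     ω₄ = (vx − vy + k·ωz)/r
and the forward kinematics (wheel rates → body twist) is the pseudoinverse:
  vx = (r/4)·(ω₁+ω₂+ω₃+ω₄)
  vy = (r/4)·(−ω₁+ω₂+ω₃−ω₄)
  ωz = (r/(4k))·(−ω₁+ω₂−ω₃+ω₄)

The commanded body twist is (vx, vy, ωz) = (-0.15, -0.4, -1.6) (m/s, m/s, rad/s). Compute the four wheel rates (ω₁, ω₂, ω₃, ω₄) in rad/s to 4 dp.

(15.2400, -21.2400, -0.7600, -5.2400)

k = lx + ly = 0.2 + 0.12 = 0.3200;  k·ωz = 0.3200·-1.6 = -0.5120
ω₁ (FL) = (vx − vy − k·ωz)/r = 0.7620/0.05 = 15.2400
ω₂ (FR) = (vx + vy + k·ωz)/r = -1.0620/0.05 = -21.2400
ω₃ (RL) = (vx + vy − k·ωz)/r = -0.0380/0.05 = -0.7600
ω₄ (RR) = (vx − vy + k·ωz)/r = -0.2620/0.05 = -5.2400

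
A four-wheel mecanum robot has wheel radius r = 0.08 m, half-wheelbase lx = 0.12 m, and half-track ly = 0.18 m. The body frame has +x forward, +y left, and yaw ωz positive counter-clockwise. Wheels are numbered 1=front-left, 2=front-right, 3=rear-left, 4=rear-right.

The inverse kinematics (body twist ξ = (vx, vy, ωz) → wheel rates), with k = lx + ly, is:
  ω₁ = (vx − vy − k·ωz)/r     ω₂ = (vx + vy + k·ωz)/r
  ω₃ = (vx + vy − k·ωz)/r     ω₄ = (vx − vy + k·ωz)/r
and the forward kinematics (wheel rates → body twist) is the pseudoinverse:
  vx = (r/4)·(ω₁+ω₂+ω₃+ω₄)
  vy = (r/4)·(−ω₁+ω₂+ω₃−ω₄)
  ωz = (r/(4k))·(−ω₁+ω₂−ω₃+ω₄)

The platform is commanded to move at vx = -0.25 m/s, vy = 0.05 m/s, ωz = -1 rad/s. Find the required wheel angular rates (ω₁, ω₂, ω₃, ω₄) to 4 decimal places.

(0.0000, -6.2500, 1.2500, -7.5000)

k = lx + ly = 0.12 + 0.18 = 0.3000;  k·ωz = 0.3000·-1 = -0.3000
ω₁ (FL) = (vx − vy − k·ωz)/r = 0.0000/0.08 = 0.0000
ω₂ (FR) = (vx + vy + k·ωz)/r = -0.5000/0.08 = -6.2500
ω₃ (RL) = (vx + vy − k·ωz)/r = 0.1000/0.08 = 1.2500
ω₄ (RR) = (vx − vy + k·ωz)/r = -0.6000/0.08 = -7.5000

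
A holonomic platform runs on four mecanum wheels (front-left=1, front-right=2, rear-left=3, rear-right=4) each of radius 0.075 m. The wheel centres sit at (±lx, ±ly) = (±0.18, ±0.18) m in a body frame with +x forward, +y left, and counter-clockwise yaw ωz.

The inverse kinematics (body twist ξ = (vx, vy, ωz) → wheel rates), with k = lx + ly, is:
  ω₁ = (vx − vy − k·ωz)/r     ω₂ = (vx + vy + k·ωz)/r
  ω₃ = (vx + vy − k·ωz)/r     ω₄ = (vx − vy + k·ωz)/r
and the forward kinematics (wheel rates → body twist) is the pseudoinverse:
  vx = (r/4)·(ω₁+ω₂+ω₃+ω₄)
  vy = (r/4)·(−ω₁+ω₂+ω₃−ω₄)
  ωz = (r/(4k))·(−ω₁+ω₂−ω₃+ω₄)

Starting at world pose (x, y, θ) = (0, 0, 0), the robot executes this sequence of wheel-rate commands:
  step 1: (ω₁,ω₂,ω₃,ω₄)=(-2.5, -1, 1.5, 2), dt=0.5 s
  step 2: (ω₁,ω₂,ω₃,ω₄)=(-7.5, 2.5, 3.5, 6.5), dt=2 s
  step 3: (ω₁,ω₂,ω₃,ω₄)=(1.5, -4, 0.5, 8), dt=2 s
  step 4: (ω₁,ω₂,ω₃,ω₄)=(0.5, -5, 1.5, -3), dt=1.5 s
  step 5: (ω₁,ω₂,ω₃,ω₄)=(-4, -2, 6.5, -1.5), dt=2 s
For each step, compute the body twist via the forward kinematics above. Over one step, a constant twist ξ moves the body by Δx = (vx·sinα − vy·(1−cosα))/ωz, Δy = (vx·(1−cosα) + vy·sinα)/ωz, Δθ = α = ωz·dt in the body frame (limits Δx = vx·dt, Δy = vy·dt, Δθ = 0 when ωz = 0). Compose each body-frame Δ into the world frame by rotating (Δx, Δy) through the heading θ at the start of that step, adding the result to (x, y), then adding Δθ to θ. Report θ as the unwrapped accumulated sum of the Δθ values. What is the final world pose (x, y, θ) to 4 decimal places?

step 1: ξ=(vx,vy,ωz)=(0.0000, 0.0187, 0.1042), dt=0.5 → body Δ=(-0.0002, 0.0094, 0.0521) → world pose (-0.0002, 0.0094, 0.0521)
step 2: ξ=(vx,vy,ωz)=(0.0938, 0.1313, 0.6771), dt=2.0 → body Δ=(-0.0170, 0.2980, 1.3542) → world pose (-0.0327, 0.3061, 1.4062)
step 3: ξ=(vx,vy,ωz)=(0.1125, -0.2437, 0.1042), dt=2.0 → body Δ=(0.2740, -0.4606, 0.2083) → world pose (0.4666, 0.5009, 1.6146)
step 4: ξ=(vx,vy,ωz)=(-0.1125, -0.0188, -0.5208), dt=1.5 → body Δ=(-0.1625, 0.0373, -0.7812) → world pose (0.4365, 0.3369, 0.8333)
step 5: ξ=(vx,vy,ωz)=(-0.0187, 0.1875, -0.3125), dt=2.0 → body Δ=(0.0783, 0.3624, -0.6250) → world pose (0.2209, 0.6386, 0.2083)

(0.2209, 0.6386, 0.2083)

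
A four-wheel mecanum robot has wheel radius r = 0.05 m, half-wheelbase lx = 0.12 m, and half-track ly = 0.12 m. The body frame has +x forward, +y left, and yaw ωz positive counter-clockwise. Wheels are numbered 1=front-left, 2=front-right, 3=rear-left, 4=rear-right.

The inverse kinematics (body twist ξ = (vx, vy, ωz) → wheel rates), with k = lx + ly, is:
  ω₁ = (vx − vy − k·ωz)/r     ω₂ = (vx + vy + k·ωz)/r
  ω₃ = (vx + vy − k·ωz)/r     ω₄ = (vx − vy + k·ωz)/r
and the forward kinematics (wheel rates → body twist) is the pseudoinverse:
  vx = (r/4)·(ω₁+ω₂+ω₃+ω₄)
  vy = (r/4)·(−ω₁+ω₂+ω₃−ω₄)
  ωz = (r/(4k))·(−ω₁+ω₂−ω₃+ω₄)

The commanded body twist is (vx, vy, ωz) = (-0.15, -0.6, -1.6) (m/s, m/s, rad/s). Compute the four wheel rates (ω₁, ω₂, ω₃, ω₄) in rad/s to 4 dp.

(16.6800, -22.6800, -7.3200, 1.3200)

k = lx + ly = 0.12 + 0.12 = 0.2400;  k·ωz = 0.2400·-1.6 = -0.3840
ω₁ (FL) = (vx − vy − k·ωz)/r = 0.8340/0.05 = 16.6800
ω₂ (FR) = (vx + vy + k·ωz)/r = -1.1340/0.05 = -22.6800
ω₃ (RL) = (vx + vy − k·ωz)/r = -0.3660/0.05 = -7.3200
ω₄ (RR) = (vx − vy + k·ωz)/r = 0.0660/0.05 = 1.3200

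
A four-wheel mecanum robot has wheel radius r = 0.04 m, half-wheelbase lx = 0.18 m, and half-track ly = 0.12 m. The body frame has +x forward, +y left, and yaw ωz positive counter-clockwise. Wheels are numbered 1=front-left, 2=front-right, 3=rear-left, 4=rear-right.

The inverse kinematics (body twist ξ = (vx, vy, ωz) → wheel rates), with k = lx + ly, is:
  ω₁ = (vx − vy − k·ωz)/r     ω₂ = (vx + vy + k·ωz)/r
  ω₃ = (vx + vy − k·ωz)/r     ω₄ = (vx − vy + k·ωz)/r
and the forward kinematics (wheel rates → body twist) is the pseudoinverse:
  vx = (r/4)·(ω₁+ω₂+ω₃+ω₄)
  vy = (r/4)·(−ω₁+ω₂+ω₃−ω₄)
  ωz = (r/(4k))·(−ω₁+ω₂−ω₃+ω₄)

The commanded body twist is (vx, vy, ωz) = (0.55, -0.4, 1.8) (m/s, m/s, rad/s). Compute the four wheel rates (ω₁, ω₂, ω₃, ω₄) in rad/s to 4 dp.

(10.2500, 17.2500, -9.7500, 37.2500)

k = lx + ly = 0.18 + 0.12 = 0.3000;  k·ωz = 0.3000·1.8 = 0.5400
ω₁ (FL) = (vx − vy − k·ωz)/r = 0.4100/0.04 = 10.2500
ω₂ (FR) = (vx + vy + k·ωz)/r = 0.6900/0.04 = 17.2500
ω₃ (RL) = (vx + vy − k·ωz)/r = -0.3900/0.04 = -9.7500
ω₄ (RR) = (vx − vy + k·ωz)/r = 1.4900/0.04 = 37.2500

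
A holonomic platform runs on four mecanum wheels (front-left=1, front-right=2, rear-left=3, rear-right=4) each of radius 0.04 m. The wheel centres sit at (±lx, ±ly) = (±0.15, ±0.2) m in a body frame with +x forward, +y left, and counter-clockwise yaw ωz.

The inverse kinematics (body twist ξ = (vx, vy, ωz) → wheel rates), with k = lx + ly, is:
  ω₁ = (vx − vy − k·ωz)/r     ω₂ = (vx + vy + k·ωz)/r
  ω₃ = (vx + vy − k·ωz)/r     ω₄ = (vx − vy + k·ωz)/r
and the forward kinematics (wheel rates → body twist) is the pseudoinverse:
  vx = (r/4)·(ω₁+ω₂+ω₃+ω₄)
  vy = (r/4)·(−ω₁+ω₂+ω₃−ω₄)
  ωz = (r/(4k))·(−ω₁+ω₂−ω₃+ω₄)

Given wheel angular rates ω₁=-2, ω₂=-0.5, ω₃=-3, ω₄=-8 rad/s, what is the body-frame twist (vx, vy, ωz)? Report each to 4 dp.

k = lx + ly = 0.15 + 0.2 = 0.3500
ω₁+ω₂+ω₃+ω₄ = -13.5000  →  vx = (0.04/4)·-13.5000 = -0.1350
−ω₁+ω₂+ω₃−ω₄ = 6.5000  →  vy = (0.04/4)·6.5000 = 0.0650
−ω₁+ω₂−ω₃+ω₄ = -3.5000  →  ωz = (0.04/1.4000)·-3.5000 = -0.1000

(-0.1350, 0.0650, -0.1000)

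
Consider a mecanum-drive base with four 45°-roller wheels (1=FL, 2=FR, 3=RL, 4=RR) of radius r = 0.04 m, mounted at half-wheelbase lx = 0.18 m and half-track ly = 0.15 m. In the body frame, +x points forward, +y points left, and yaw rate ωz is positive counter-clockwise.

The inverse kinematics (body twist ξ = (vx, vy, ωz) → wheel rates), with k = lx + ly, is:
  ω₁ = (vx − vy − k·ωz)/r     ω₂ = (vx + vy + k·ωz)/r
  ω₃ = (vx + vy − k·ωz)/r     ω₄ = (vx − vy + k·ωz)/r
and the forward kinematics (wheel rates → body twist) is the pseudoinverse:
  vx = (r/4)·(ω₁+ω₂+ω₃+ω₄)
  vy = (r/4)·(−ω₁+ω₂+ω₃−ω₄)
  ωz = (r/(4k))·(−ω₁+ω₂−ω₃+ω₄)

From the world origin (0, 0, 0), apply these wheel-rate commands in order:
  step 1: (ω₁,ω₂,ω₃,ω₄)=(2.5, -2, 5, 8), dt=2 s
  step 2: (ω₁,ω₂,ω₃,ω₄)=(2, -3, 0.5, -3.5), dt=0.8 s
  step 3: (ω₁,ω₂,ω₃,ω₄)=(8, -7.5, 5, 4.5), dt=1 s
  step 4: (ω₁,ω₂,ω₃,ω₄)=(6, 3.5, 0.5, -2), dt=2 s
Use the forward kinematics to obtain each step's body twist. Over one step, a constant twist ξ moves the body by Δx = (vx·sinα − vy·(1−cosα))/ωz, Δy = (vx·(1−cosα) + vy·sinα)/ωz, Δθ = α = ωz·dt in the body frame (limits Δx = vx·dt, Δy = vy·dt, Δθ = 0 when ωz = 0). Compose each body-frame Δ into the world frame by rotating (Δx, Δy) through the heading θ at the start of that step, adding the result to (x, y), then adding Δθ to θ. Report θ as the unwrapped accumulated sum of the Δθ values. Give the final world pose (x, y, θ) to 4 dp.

(0.3297, -0.4712, -1.0970)

step 1: ξ=(vx,vy,ωz)=(0.1350, -0.0750, -0.0455), dt=2.0 → body Δ=(0.2628, -0.1621, -0.0909) → world pose (0.2628, -0.1621, -0.0909)
step 2: ξ=(vx,vy,ωz)=(-0.0400, -0.0100, -0.2727), dt=0.8 → body Δ=(-0.0326, -0.0045, -0.2182) → world pose (0.2299, -0.1635, -0.3091)
step 3: ξ=(vx,vy,ωz)=(0.1000, -0.1500, -0.4848), dt=1.0 → body Δ=(0.0605, -0.1680, -0.4848) → world pose (0.2364, -0.3419, -0.7939)
step 4: ξ=(vx,vy,ωz)=(0.0800, 0.0000, -0.1515), dt=2.0 → body Δ=(0.1576, -0.0241, -0.3030) → world pose (0.3297, -0.4712, -1.0970)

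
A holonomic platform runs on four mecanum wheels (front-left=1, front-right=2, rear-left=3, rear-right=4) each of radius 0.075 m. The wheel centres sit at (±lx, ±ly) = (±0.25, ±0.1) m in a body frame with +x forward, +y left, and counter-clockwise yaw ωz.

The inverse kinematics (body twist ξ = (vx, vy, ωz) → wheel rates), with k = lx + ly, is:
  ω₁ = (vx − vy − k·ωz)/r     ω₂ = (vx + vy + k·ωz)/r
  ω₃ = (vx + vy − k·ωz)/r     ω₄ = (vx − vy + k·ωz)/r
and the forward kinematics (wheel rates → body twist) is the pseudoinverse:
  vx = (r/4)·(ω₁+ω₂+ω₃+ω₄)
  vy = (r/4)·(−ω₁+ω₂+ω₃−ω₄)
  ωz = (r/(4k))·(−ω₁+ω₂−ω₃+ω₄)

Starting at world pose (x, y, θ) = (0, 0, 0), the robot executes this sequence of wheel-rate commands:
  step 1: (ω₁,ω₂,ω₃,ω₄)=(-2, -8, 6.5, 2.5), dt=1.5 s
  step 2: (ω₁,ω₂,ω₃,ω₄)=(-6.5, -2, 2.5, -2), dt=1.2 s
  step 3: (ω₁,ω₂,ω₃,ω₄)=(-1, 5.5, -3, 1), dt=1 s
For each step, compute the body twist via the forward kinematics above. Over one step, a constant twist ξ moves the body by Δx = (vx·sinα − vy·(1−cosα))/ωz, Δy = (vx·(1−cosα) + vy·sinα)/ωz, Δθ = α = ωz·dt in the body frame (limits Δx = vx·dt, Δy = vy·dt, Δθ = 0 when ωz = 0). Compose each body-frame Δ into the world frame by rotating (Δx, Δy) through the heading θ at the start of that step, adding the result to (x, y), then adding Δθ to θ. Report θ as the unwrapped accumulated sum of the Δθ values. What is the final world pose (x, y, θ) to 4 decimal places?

step 1: ξ=(vx,vy,ωz)=(-0.0187, -0.0375, -0.5357), dt=1.5 → body Δ=(-0.0466, -0.0397, -0.8036) → world pose (-0.0466, -0.0397, -0.8036)
step 2: ξ=(vx,vy,ωz)=(-0.1500, 0.1688, 0.0000), dt=1.2 → body Δ=(-0.1800, 0.2025, 0.0000) → world pose (-0.0258, 0.2305, -0.8036)
step 3: ξ=(vx,vy,ωz)=(0.0469, 0.0469, 0.5625), dt=1.0 → body Δ=(0.0316, 0.0573, 0.5625) → world pose (0.0374, 0.2475, -0.2411)

(0.0374, 0.2475, -0.2411)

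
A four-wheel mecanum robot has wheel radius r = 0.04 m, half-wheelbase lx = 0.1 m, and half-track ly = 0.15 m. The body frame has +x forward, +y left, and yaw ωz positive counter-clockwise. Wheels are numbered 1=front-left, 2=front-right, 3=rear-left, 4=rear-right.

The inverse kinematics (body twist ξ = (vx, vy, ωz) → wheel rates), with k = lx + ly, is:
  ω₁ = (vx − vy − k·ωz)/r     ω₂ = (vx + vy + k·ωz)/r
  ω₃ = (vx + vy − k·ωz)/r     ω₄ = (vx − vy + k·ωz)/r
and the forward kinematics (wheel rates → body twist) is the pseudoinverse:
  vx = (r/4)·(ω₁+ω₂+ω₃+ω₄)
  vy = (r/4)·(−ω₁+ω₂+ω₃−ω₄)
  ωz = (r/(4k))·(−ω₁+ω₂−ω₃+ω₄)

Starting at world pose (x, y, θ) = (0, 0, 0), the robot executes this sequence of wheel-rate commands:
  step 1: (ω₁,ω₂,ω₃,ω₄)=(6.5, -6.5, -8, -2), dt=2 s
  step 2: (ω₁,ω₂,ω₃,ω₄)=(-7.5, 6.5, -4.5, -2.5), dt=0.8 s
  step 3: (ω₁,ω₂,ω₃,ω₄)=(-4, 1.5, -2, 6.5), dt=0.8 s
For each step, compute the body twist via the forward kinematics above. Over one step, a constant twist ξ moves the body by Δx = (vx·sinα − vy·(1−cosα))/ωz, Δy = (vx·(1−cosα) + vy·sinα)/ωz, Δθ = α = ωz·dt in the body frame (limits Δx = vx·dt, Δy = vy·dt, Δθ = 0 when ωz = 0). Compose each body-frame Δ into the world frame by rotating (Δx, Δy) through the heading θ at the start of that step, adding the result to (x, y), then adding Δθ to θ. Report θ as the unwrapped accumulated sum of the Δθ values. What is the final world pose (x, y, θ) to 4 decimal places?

step 1: ξ=(vx,vy,ωz)=(-0.1000, -0.1900, -0.2800), dt=2.0 → body Δ=(-0.2934, -0.3059, -0.5600) → world pose (-0.2934, -0.3059, -0.5600)
step 2: ξ=(vx,vy,ωz)=(-0.0800, 0.1200, 0.6400), dt=0.8 → body Δ=(-0.0853, 0.0758, 0.5120) → world pose (-0.3253, -0.1963, -0.0480)
step 3: ξ=(vx,vy,ωz)=(0.0200, -0.0300, 0.5600), dt=0.8 → body Δ=(0.0208, -0.0197, 0.4480) → world pose (-0.3055, -0.2170, 0.4000)

(-0.3055, -0.2170, 0.4000)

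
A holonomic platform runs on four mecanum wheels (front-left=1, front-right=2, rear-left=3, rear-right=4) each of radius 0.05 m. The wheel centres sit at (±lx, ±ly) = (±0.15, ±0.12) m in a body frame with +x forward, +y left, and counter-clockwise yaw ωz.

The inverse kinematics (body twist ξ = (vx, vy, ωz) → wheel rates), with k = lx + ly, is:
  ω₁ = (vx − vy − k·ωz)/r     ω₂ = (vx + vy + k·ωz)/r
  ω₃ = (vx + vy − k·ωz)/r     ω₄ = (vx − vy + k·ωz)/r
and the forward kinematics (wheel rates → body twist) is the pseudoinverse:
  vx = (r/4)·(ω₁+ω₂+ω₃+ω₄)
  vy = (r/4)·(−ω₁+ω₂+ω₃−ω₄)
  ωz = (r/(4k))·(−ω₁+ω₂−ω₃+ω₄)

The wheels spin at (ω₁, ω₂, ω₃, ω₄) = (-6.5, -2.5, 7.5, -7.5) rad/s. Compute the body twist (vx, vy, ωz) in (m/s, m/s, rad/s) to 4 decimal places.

k = lx + ly = 0.15 + 0.12 = 0.2700
ω₁+ω₂+ω₃+ω₄ = -9.0000  →  vx = (0.05/4)·-9.0000 = -0.1125
−ω₁+ω₂+ω₃−ω₄ = 19.0000  →  vy = (0.05/4)·19.0000 = 0.2375
−ω₁+ω₂−ω₃+ω₄ = -11.0000  →  ωz = (0.05/1.0800)·-11.0000 = -0.5093

(-0.1125, 0.2375, -0.5093)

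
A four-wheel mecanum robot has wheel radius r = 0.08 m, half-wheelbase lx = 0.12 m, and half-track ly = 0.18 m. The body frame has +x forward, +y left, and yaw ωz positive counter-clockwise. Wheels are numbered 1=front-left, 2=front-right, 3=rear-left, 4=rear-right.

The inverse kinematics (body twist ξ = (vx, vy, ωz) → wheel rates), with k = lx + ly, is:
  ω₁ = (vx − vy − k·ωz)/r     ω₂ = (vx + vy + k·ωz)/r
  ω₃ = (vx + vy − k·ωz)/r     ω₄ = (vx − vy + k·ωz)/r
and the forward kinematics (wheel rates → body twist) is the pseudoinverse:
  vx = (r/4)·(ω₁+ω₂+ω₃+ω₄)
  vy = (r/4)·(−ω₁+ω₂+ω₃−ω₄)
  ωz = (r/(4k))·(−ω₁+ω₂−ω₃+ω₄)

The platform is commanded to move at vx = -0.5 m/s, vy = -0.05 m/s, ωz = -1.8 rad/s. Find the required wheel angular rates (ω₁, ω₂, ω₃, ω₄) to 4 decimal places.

k = lx + ly = 0.12 + 0.18 = 0.3000;  k·ωz = 0.3000·-1.8 = -0.5400
ω₁ (FL) = (vx − vy − k·ωz)/r = 0.0900/0.08 = 1.1250
ω₂ (FR) = (vx + vy + k·ωz)/r = -1.0900/0.08 = -13.6250
ω₃ (RL) = (vx + vy − k·ωz)/r = -0.0100/0.08 = -0.1250
ω₄ (RR) = (vx − vy + k·ωz)/r = -0.9900/0.08 = -12.3750

(1.1250, -13.6250, -0.1250, -12.3750)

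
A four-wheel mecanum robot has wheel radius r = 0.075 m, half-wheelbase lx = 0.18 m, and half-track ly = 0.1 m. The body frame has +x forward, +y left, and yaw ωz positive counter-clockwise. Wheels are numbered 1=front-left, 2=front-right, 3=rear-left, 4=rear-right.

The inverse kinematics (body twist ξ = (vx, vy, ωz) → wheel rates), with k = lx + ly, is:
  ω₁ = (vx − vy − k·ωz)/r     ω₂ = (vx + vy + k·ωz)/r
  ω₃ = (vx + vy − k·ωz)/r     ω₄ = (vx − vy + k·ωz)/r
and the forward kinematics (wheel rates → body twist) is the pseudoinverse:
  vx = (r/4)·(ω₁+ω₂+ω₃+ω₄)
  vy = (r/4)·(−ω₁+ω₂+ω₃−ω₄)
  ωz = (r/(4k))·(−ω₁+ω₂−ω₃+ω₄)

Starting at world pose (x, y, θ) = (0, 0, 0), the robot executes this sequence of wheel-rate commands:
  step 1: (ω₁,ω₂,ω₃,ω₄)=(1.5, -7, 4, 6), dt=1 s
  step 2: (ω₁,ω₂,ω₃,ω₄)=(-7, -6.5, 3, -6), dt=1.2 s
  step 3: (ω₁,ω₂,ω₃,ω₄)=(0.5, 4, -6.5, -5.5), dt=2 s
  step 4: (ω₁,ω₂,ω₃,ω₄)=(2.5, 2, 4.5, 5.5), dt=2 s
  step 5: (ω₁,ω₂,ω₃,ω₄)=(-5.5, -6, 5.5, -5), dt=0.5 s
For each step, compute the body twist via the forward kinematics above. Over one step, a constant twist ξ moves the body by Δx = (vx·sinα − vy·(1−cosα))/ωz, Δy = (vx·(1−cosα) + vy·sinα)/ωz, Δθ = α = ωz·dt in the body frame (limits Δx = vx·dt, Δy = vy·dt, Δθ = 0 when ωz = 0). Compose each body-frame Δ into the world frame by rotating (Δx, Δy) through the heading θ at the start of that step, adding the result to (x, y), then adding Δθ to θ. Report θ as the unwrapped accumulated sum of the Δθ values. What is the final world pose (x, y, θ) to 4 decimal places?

(0.2326, 0.2950, -0.8170)

step 1: ξ=(vx,vy,ωz)=(0.0844, -0.1969, -0.4353), dt=1.0 → body Δ=(0.0396, -0.2088, -0.4353) → world pose (0.0396, -0.2088, -0.4353)
step 2: ξ=(vx,vy,ωz)=(-0.3094, 0.1781, -0.5692), dt=1.2 → body Δ=(-0.2728, 0.3194, -0.6830) → world pose (-0.0731, 0.1959, -1.1183)
step 3: ξ=(vx,vy,ωz)=(-0.1406, 0.0469, 0.3013), dt=2.0 → body Δ=(-0.2919, 0.0060, 0.6027) → world pose (-0.1954, 0.4611, -0.5156)
step 4: ξ=(vx,vy,ωz)=(0.2719, -0.0281, 0.0335), dt=2.0 → body Δ=(0.5452, -0.0380, 0.0670) → world pose (0.2602, 0.1592, -0.4487)
step 5: ξ=(vx,vy,ωz)=(-0.2062, 0.1875, -0.7366), dt=0.5 → body Δ=(-0.0837, 0.1104, -0.3683) → world pose (0.2326, 0.2950, -0.8170)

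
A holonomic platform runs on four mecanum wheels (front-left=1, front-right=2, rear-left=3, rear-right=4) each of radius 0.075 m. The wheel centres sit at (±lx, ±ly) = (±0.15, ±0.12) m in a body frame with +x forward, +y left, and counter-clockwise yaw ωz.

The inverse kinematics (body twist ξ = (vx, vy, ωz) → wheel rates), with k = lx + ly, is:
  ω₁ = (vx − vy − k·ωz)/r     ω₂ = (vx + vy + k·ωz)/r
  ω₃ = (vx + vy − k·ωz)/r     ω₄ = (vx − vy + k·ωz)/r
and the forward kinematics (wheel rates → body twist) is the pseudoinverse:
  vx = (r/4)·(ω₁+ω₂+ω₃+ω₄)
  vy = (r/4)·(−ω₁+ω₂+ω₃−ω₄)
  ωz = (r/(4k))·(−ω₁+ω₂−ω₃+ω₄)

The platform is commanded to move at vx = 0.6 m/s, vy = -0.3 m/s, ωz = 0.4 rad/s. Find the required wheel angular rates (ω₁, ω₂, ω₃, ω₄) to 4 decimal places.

(10.5600, 5.4400, 2.5600, 13.4400)

k = lx + ly = 0.15 + 0.12 = 0.2700;  k·ωz = 0.2700·0.4 = 0.1080
ω₁ (FL) = (vx − vy − k·ωz)/r = 0.7920/0.075 = 10.5600
ω₂ (FR) = (vx + vy + k·ωz)/r = 0.4080/0.075 = 5.4400
ω₃ (RL) = (vx + vy − k·ωz)/r = 0.1920/0.075 = 2.5600
ω₄ (RR) = (vx − vy + k·ωz)/r = 1.0080/0.075 = 13.4400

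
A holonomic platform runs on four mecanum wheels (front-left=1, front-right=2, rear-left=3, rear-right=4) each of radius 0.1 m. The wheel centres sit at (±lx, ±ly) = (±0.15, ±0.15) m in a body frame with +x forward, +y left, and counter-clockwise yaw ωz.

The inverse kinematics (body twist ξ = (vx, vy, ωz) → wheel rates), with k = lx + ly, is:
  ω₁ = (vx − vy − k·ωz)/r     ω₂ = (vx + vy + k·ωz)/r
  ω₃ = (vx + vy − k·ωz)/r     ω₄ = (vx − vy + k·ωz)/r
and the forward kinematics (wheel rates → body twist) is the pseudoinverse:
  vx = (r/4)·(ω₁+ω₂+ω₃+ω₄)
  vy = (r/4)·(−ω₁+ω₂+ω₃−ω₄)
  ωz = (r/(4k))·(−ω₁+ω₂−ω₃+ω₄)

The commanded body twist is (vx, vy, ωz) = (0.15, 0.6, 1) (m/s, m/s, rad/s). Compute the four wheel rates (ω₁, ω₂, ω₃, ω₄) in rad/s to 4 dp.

k = lx + ly = 0.15 + 0.15 = 0.3000;  k·ωz = 0.3000·1 = 0.3000
ω₁ (FL) = (vx − vy − k·ωz)/r = -0.7500/0.1 = -7.5000
ω₂ (FR) = (vx + vy + k·ωz)/r = 1.0500/0.1 = 10.5000
ω₃ (RL) = (vx + vy − k·ωz)/r = 0.4500/0.1 = 4.5000
ω₄ (RR) = (vx − vy + k·ωz)/r = -0.1500/0.1 = -1.5000

(-7.5000, 10.5000, 4.5000, -1.5000)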